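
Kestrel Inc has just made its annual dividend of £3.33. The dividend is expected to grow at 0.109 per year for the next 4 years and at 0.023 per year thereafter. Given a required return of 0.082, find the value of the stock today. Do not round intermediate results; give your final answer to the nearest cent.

£77.89

D_1 = 3.69297
D_2 = 4.09550
D_3 = 4.54191
D_4 = 5.03698
Terminal value at year 4: TV = D_4×(1+g_2)/(r−g_2) = 5.15283/0.059 = 87.33615
P_0 = D_1/(1+r)^1 + D_2/(1+r)^2 + D_3/(1+r)^3 + D_4/(1+r)^4 + TV/(1+r)^4
    = 3.41310 + 3.49827 + 3.58556 + 3.67503 + 63.72135 = 77.89331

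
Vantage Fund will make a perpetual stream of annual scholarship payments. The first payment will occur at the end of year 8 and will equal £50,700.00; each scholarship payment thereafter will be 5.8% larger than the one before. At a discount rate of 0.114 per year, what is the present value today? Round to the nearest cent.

£425229.71

Value at end of year 7: C₁ / (r − g) = £50,700.00 / (0.114 − 0.058) = £905,357.1429
Discount to today: PV = £905,357.1429 / (1 + 0.114)^7 = £905,357.1429 / 2.129101 = £425,229.71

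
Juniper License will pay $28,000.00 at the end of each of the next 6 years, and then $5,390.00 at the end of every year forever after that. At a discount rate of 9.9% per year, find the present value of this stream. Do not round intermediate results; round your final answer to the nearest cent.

$153206.14

PV of 6-year annuity: $28,000.00 × [1 − (1+0.099)^−6] / 0.099 = 122305.49921
Perpetuity value at year 6: $5,390.00 / 0.099 = 54444.44444
PV of perpetuity: 54444.44444 / (1+0.099)^6 = 30900.63585
Total PV = 122305.49921 + 30900.63585 = 153206.13506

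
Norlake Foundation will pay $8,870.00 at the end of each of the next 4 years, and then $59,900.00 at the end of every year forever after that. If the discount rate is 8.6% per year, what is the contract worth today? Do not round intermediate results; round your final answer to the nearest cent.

PV of 4-year annuity: $8,870.00 × [1 − (1+0.086)^−4] / 0.086 = 28990.43770
Perpetuity value at year 4: $59,900.00 / 0.086 = 696511.62791
PV of perpetuity: 696511.62791 / (1+0.086)^4 = 500736.29329
Total PV = 28990.43770 + 500736.29329 = 529726.73098

$529726.73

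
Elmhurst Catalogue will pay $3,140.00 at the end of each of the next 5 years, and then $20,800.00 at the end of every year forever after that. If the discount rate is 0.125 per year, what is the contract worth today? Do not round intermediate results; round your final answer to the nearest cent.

$103520.36

PV of 5-year annuity: $3,140.00 × [1 − (1+0.125)^−5] / 0.125 = 11180.18459
Perpetuity value at year 5: $20,800.00 / 0.125 = 166400.00000
PV of perpetuity: 166400.00000 / (1+0.125)^5 = 92340.17850
Total PV = 11180.18459 + 92340.17850 = 103520.36309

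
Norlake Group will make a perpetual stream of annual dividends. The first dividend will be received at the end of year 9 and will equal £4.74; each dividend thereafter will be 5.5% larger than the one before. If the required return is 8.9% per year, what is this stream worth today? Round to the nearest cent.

£70.48

Value at end of year 8: C₁ / (r − g) = £4.74 / (0.089 − 0.055) = £139.4118
Discount to today: PV = £139.4118 / (1 + 0.089)^8 = £139.4118 / 1.977985 = £70.48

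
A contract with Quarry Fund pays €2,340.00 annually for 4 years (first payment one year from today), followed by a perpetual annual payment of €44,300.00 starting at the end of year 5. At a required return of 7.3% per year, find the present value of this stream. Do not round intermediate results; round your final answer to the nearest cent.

PV of 4-year annuity: €2,340.00 × [1 − (1+0.073)^−4] / 0.073 = 7872.68914
Perpetuity value at year 4: €44,300.00 / 0.073 = 606849.31507
PV of perpetuity: 606849.31507 / (1+0.073)^4 = 457806.52497
Total PV = 7872.68914 + 457806.52497 = 465679.21410

€465679.21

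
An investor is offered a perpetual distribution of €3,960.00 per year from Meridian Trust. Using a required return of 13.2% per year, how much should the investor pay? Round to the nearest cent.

€30000.00

Level perpetuity: PV = C / r = €3,960.00 / 0.132 = €30,000.00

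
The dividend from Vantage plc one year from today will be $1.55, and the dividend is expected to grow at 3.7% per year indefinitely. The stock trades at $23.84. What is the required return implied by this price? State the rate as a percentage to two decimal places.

10.20%

P = D₁/(r − g) ⇒ r = D₁/P + g = $1.5500/$23.84 + 0.037 = 0.065017 + 0.037 = 0.102017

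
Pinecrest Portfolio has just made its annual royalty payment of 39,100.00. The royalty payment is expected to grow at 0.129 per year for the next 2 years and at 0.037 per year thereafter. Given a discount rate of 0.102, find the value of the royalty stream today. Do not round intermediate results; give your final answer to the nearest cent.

735834.38

D_1 = 44143.90000
D_2 = 49838.46310
Terminal value at year 2: TV = D_2×(1+g_2)/(r−g_2) = 51682.48623/0.065 = 795115.17284
P_0 = D_1/(1+r)^1 + D_2/(1+r)^2 + TV/(1+r)^2
    = 40057.98548 + 41039.44248 + 654736.95149 = 735834.37945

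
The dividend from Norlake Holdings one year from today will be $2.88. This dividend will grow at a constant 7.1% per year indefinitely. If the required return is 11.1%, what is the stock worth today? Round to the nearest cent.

Growing perpetuity: P = D₁ / (r − g) = $2.8800 / (0.111 − 0.071) = $72.00

$72.00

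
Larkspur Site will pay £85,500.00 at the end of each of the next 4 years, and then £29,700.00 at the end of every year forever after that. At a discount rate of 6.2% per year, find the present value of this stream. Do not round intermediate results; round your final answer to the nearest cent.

£671502.94

PV of 4-year annuity: £85,500.00 × [1 − (1+0.062)^−4] / 0.062 = 294914.74978
Perpetuity value at year 4: £29,700.00 / 0.062 = 479032.25806
PV of perpetuity: 479032.25806 / (1+0.062)^4 = 376588.18709
Total PV = 294914.74978 + 376588.18709 = 671502.93687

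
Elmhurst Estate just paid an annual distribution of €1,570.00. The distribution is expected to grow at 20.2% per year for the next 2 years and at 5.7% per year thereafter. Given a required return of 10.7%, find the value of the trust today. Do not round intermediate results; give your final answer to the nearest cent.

€42686.53

D_1 = 1887.14000
D_2 = 2268.34228
Terminal value at year 2: TV = D_2×(1+g_2)/(r−g_2) = 2397.63779/0.05 = 47952.75580
P_0 = D_1/(1+r)^1 + D_2/(1+r)^2 + TV/(1+r)^2
    = 1704.73351 + 1851.02952 + 39130.76415 = 42686.52719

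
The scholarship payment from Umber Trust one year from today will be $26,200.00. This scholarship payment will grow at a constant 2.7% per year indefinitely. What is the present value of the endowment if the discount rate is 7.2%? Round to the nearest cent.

Growing perpetuity: P = D₁ / (r − g) = $26,200.0000 / (0.072 − 0.027) = $582,222.22

$582222.22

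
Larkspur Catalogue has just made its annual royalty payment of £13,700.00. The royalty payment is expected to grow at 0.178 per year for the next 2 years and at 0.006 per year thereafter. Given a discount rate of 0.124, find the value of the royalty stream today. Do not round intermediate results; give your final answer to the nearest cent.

D_1 = 16138.60000
D_2 = 19011.27080
Terminal value at year 2: TV = D_2×(1+g_2)/(r−g_2) = 19125.33842/0.118 = 162079.13919
P_0 = D_1/(1+r)^1 + D_2/(1+r)^2 + TV/(1+r)^2
    = 14358.18505 + 15047.99110 + 128290.50037 = 157696.67652

£157696.68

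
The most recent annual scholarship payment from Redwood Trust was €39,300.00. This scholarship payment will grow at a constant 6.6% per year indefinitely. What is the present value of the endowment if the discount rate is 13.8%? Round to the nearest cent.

D₁ = D₀ × (1 + g) = €39,300.00 × 1.066 = €41,893.8000
Growing perpetuity: P = D₁ / (r − g) = €41,893.8000 / (0.138 − 0.066) = €581,858.33

€581858.33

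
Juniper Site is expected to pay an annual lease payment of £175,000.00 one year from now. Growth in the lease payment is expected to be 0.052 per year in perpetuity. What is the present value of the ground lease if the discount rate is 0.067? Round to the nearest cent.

£11666666.67

Growing perpetuity: P = D₁ / (r − g) = £175,000.0000 / (0.067 − 0.052) = £11,666,666.67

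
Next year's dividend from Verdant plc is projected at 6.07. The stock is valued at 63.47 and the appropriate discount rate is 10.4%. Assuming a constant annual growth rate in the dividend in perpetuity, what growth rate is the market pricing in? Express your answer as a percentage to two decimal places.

P = D₁/(r−g) ⇒ g = r − D₁/P = 0.104 − 6.07/63.47 = 0.008364

0.84%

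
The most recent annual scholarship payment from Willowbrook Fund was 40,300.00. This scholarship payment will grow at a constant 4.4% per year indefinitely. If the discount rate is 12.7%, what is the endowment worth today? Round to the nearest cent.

506906.02

D₁ = D₀ × (1 + g) = 40,300.00 × 1.044 = 42,073.2000
Growing perpetuity: P = D₁ / (r − g) = 42,073.2000 / (0.127 − 0.044) = 506,906.02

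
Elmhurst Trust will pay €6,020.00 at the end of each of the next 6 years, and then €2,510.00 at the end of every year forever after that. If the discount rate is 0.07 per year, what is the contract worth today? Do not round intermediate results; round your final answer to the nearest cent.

€52587.70

PV of 6-year annuity: €6,020.00 × [1 − (1+0.07)^−6] / 0.07 = 28694.56875
Perpetuity value at year 6: €2,510.00 / 0.07 = 35857.14286
PV of perpetuity: 35857.14286 / (1+0.07)^6 = 23893.12831
Total PV = 28694.56875 + 23893.12831 = 52587.69706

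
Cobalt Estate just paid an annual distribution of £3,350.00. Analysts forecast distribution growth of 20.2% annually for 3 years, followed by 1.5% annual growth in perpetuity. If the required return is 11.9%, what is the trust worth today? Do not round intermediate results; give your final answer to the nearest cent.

D_1 = 4026.70000
D_2 = 4840.09340
D_3 = 5817.79227
Terminal value at year 3: TV = D_3×(1+g_2)/(r−g_2) = 5905.05915/0.104 = 56779.41491
P_0 = D_1/(1+r)^1 + D_2/(1+r)^2 + D_3/(1+r)^3 + TV/(1+r)^3
    = 3598.48079 + 3865.39223 + 4152.10139 + 40522.91265 = 52138.88706

£52138.89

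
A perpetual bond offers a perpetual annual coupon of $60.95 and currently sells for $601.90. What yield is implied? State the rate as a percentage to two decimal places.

P = C/r ⇒ r = C/P = $60.95/$601.90 = 0.101263

10.13%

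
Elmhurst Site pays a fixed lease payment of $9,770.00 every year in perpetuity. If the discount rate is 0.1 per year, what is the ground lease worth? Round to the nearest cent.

Level perpetuity: PV = C / r = $9,770.00 / 0.1 = $97,700.00

$97700.00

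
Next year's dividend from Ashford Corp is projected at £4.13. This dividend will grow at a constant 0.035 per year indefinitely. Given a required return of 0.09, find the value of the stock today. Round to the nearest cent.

£75.09

Growing perpetuity: P = D₁ / (r − g) = £4.1300 / (0.09 − 0.035) = £75.09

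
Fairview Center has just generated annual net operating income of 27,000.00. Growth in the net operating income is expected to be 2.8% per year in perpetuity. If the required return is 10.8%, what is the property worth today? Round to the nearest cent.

346950.00

D₁ = D₀ × (1 + g) = 27,000.00 × 1.028 = 27,756.0000
Growing perpetuity: P = D₁ / (r − g) = 27,756.0000 / (0.108 − 0.028) = 346,950.00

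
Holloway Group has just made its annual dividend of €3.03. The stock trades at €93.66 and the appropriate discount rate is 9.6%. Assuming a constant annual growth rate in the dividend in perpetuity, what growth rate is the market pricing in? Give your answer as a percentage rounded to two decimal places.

6.17%

P = D₀(1+g)/(r−g) ⇒ P(r−g) = D₀(1+g) ⇒ g(P+D₀) = P·r − D₀
g = (P·r − D₀)/(P + D₀) = (€93.66×0.096 − €3.03) / (€93.66 + €3.03) = 0.061654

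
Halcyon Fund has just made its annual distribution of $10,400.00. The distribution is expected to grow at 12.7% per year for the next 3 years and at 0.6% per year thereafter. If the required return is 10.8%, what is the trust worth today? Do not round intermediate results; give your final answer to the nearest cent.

D_1 = 11720.80000
D_2 = 13209.34160
D_3 = 14886.92798
Terminal value at year 3: TV = D_3×(1+g_2)/(r−g_2) = 14976.24955/0.102 = 146825.97599
P_0 = D_1/(1+r)^1 + D_2/(1+r)^2 + D_3/(1+r)^3 + TV/(1+r)^3
    = 10578.33935 + 10759.73687 + 10944.24499 + 107940.29862 = 140222.61983

$140222.62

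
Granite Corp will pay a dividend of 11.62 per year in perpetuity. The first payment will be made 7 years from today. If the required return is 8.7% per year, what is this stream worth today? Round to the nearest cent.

80.97

Value at end of year 6: C / r = 11.62 / 0.087 = 133.5632
Discount to today: PV = 133.5632 / (1 + 0.087)^6 = 133.5632 / 1.649595 = 80.97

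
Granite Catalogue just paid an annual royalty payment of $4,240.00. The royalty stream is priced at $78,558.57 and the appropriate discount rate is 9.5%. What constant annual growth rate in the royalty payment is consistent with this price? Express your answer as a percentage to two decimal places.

P = D₀(1+g)/(r−g) ⇒ P(r−g) = D₀(1+g) ⇒ g(P+D₀) = P·r − D₀
g = (P·r − D₀)/(P + D₀) = ($78,558.57×0.095 − $4,240.00) / ($78,558.57 + $4,240.00) = 0.038927

3.89%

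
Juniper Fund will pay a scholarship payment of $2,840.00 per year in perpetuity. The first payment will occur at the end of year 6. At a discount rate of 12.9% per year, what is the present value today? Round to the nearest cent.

$12002.15

Value at end of year 5: C / r = $2,840.00 / 0.129 = $22,015.5039
Discount to today: PV = $22,015.5039 / (1 + 0.129)^5 = $22,015.5039 / 1.834297 = $12,002.15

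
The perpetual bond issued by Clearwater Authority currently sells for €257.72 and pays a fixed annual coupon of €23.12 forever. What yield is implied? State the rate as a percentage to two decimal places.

8.97%

P = C/r ⇒ r = C/P = €23.12/€257.72 = 0.089710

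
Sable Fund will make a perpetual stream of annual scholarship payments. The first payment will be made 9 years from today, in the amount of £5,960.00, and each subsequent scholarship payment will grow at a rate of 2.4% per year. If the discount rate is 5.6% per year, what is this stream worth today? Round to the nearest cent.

Value at end of year 8: C₁ / (r − g) = £5,960.00 / (0.056 − 0.024) = £186,250.0000
Discount to today: PV = £186,250.0000 / (1 + 0.056)^8 = £186,250.0000 / 1.546363 = £120,443.94

£120443.94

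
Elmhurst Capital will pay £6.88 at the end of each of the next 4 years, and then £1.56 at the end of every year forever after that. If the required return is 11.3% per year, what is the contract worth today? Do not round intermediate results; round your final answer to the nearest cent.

PV of 4-year annuity: £6.88 × [1 − (1+0.113)^−4] / 0.113 = 21.20882
Perpetuity value at year 4: £1.56 / 0.113 = 13.80531
PV of perpetuity: 13.80531 / (1+0.113)^4 = 8.99633
Total PV = 21.20882 + 8.99633 = 30.20516

£30.21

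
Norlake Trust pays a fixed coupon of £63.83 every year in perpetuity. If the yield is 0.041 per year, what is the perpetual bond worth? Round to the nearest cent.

Level perpetuity: PV = C / r = £63.83 / 0.041 = £1,556.83

£1556.83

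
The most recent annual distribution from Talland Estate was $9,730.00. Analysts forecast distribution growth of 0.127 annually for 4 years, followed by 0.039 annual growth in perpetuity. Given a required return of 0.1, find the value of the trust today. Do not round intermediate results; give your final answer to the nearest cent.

D_1 = 10965.71000
D_2 = 12358.35517
D_3 = 13927.86628
D_4 = 15696.70529
Terminal value at year 4: TV = D_4×(1+g_2)/(r−g_2) = 16308.87680/0.061 = 267358.63607
P_0 = D_1/(1+r)^1 + D_2/(1+r)^2 + D_3/(1+r)^3 + D_4/(1+r)^4 + TV/(1+r)^4
    = 9968.82727 + 10213.51667 + 10464.21208 + 10721.06092 + 182609.54584 = 223977.16278

$223977.16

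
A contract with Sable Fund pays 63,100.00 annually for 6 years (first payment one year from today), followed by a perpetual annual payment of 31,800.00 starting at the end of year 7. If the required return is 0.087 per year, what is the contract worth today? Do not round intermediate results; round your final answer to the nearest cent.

PV of 6-year annuity: 63,100.00 × [1 − (1+0.087)^−6] / 0.087 = 285611.27322
Perpetuity value at year 6: 31,800.00 / 0.087 = 365517.24138
PV of perpetuity: 365517.24138 / (1+0.087)^6 = 221580.02286
Total PV = 285611.27322 + 221580.02286 = 507191.29608

507191.30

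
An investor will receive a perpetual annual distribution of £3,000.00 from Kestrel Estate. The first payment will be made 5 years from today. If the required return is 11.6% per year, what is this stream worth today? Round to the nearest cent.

Value at end of year 4: C / r = £3,000.00 / 0.116 = £25,862.0690
Discount to today: PV = £25,862.0690 / (1 + 0.116)^4 = £25,862.0690 / 1.551161 = £16,672.72

£16672.72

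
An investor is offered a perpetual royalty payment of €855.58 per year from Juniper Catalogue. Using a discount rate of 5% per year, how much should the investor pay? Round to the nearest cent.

€17111.60

Level perpetuity: PV = C / r = €855.58 / 0.05 = €17,111.60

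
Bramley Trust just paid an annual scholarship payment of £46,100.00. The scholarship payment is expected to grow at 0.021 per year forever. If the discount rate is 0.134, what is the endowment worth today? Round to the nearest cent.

D₁ = D₀ × (1 + g) = £46,100.00 × 1.021 = £47,068.1000
Growing perpetuity: P = D₁ / (r − g) = £47,068.1000 / (0.134 − 0.021) = £416,531.86

£416531.86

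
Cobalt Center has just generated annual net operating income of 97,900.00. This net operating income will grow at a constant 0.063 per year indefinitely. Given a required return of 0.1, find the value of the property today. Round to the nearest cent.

D₁ = D₀ × (1 + g) = 97,900.00 × 1.063 = 104,067.7000
Growing perpetuity: P = D₁ / (r − g) = 104,067.7000 / (0.1 − 0.063) = 2,812,640.54

2812640.54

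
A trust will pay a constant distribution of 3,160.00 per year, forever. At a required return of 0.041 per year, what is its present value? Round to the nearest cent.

Level perpetuity: PV = C / r = 3,160.00 / 0.041 = 77,073.17

77073.17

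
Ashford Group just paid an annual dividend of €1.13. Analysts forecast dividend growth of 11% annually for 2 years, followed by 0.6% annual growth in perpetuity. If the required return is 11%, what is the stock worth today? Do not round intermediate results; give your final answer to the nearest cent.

€13.19

D_1 = 1.25430
D_2 = 1.39227
Terminal value at year 2: TV = D_2×(1+g_2)/(r−g_2) = 1.40063/0.104 = 13.46756
P_0 = D_1/(1+r)^1 + D_2/(1+r)^2 + TV/(1+r)^2
    = 1.13000 + 1.13000 + 10.93058 = 13.19058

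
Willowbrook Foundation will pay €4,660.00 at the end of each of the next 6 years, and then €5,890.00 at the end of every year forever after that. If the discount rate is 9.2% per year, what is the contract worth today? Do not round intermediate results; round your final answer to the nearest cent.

PV of 6-year annuity: €4,660.00 × [1 − (1+0.092)^−6] / 0.092 = 20780.31433
Perpetuity value at year 6: €5,890.00 / 0.092 = 64021.73913
PV of perpetuity: 64021.73913 / (1+0.092)^6 = 37756.49205
Total PV = 20780.31433 + 37756.49205 = 58536.80638

€58536.81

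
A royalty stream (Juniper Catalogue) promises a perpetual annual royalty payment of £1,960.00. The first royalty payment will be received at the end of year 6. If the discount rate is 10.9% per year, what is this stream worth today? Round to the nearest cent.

£10719.43

Value at end of year 5: C / r = £1,960.00 / 0.109 = £17,981.6514
Discount to today: PV = £17,981.6514 / (1 + 0.109)^5 = £17,981.6514 / 1.677481 = £10,719.43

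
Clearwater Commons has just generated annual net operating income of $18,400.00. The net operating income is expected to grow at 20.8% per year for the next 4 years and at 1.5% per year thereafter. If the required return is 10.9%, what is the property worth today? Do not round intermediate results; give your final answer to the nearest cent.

D_1 = 22227.20000
D_2 = 26850.45760
D_3 = 32435.35278
D_4 = 39181.90616
Terminal value at year 4: TV = D_4×(1+g_2)/(r−g_2) = 39769.63475/0.094 = 423081.22076
P_0 = D_1/(1+r)^1 + D_2/(1+r)^2 + D_3/(1+r)^3 + D_4/(1+r)^4 + TV/(1+r)^4
    = 20042.56087 + 21831.75250 + 23780.66458 + 25903.55529 + 279703.28319 = 371261.81643

$371261.82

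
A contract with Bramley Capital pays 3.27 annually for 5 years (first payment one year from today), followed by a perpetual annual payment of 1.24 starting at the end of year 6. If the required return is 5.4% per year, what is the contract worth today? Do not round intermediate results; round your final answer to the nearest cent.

31.66

PV of 5-year annuity: 3.27 × [1 − (1+0.054)^−5] / 0.054 = 14.00221
Perpetuity value at year 5: 1.24 / 0.054 = 22.96296
PV of perpetuity: 22.96296 / (1+0.054)^5 = 17.65326
Total PV = 14.00221 + 17.65326 = 31.65546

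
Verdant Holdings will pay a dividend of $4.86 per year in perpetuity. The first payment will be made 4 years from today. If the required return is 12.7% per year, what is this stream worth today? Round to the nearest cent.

Value at end of year 3: C / r = $4.86 / 0.127 = $38.2677
Discount to today: PV = $38.2677 / (1 + 0.127)^3 = $38.2677 / 1.431435 = $26.73

$26.73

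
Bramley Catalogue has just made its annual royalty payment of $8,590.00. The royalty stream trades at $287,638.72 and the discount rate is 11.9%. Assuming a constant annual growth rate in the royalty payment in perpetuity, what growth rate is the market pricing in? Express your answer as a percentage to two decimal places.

8.66%

P = D₀(1+g)/(r−g) ⇒ P(r−g) = D₀(1+g) ⇒ g(P+D₀) = P·r − D₀
g = (P·r − D₀)/(P + D₀) = ($287,638.72×0.119 − $8,590.00) / ($287,638.72 + $8,590.00) = 0.086551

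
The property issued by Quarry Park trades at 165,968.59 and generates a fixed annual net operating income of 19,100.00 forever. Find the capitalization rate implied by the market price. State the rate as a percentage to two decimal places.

P = C/r ⇒ r = C/P = 19,100.00/165,968.59 = 0.115082

11.51%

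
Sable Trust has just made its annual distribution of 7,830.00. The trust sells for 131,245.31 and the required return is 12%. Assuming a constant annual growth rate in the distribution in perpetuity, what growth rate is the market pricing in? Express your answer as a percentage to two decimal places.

P = D₀(1+g)/(r−g) ⇒ P(r−g) = D₀(1+g) ⇒ g(P+D₀) = P·r − D₀
g = (P·r − D₀)/(P + D₀) = (131,245.31×0.12 − 7,830.00) / (131,245.31 + 7,830.00) = 0.056944

5.69%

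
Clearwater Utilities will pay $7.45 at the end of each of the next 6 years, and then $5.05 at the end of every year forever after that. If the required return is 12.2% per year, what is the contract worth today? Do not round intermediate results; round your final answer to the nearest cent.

PV of 6-year annuity: $7.45 × [1 − (1+0.122)^−6] / 0.122 = 30.45727
Perpetuity value at year 6: $5.05 / 0.122 = 41.39344
PV of perpetuity: 41.39344 / (1+0.122)^6 = 20.74791
Total PV = 30.45727 + 20.74791 = 51.20518

$51.21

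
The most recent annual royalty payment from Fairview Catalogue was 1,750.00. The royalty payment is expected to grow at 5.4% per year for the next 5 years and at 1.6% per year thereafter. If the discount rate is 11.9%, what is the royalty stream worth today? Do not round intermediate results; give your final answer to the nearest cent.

D_1 = 1844.50000
D_2 = 1944.10300
D_3 = 2049.08456
D_4 = 2159.73513
D_5 = 2276.36083
Terminal value at year 5: TV = D_5×(1+g_2)/(r−g_2) = 2312.78260/0.103 = 22454.19999
P_0 = D_1/(1+r)^1 + D_2/(1+r)^2 + D_3/(1+r)^3 + D_4/(1+r)^4 + D_5/(1+r)^5 + TV/(1+r)^5
    = 1648.34674 + 1552.59827 + 1462.41159 + 1377.46365 + 1297.45012 + 12798.14875 = 20136.41912

20136.42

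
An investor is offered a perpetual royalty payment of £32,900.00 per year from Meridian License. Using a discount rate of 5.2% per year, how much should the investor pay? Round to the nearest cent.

£632692.31

Level perpetuity: PV = C / r = £32,900.00 / 0.052 = £632,692.31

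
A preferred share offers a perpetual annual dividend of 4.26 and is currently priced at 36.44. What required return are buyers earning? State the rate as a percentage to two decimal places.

11.69%

P = C/r ⇒ r = C/P = 4.26/36.44 = 0.116905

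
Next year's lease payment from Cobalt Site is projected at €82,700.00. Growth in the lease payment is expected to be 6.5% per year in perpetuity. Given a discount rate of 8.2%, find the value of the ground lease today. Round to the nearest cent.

€4864705.88

Growing perpetuity: P = D₁ / (r − g) = €82,700.0000 / (0.082 − 0.065) = €4,864,705.88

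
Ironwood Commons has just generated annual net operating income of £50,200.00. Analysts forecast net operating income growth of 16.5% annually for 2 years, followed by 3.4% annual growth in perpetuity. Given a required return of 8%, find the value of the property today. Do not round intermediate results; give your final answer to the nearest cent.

£1425581.98

D_1 = 58483.00000
D_2 = 68132.69500
Terminal value at year 2: TV = D_2×(1+g_2)/(r−g_2) = 70449.20663/0.046 = 1531504.49196
P_0 = D_1/(1+r)^1 + D_2/(1+r)^2 + TV/(1+r)^2
    = 54150.92593 + 58412.80436 + 1313018.25442 = 1425581.98470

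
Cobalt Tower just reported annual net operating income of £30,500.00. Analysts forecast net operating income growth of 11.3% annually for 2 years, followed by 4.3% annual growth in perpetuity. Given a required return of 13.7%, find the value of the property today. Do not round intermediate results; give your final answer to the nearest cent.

£383366.32

D_1 = 33946.50000
D_2 = 37782.45450
Terminal value at year 2: TV = D_2×(1+g_2)/(r−g_2) = 39407.10004/0.094 = 419224.46855
P_0 = D_1/(1+r)^1 + D_2/(1+r)^2 + TV/(1+r)^2
    = 29856.20053 + 29225.99049 + 324284.12852 = 383366.31954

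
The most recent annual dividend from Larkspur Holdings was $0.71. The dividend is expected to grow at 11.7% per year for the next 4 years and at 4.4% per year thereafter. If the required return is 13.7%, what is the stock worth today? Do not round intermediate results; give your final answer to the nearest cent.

D_1 = 0.79307
D_2 = 0.88586
D_3 = 0.98950
D_4 = 1.10528
Terminal value at year 4: TV = D_4×(1+g_2)/(r−g_2) = 1.15391/0.093 = 12.40762
P_0 = D_1/(1+r)^1 + D_2/(1+r)^2 + D_3/(1+r)^3 + D_4/(1+r)^4 + TV/(1+r)^4
    = 0.69751 + 0.68524 + 0.67319 + 0.66135 + 7.42415 = 10.14144

$10.14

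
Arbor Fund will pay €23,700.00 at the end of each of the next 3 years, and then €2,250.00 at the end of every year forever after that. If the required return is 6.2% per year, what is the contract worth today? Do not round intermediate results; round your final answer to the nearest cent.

PV of 3-year annuity: €23,700.00 × [1 − (1+0.062)^−3] / 0.062 = 63116.69360
Perpetuity value at year 3: €2,250.00 / 0.062 = 36290.32258
PV of perpetuity: 36290.32258 / (1+0.062)^3 = 30298.23142
Total PV = 63116.69360 + 30298.23142 = 93414.92502

€93414.93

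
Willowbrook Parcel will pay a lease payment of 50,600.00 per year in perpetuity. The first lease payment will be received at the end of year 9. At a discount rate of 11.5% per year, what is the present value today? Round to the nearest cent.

184184.78

Value at end of year 8: C / r = 50,600.00 / 0.115 = 440,000.0000
Discount to today: PV = 440,000.0000 / (1 + 0.115)^8 = 440,000.0000 / 2.388905 = 184,184.78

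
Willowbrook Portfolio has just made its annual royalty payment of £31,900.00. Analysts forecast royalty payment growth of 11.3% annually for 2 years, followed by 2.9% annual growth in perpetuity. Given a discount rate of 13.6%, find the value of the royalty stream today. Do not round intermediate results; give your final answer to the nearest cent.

£356355.58

D_1 = 35504.70000
D_2 = 39516.73110
Terminal value at year 2: TV = D_2×(1+g_2)/(r−g_2) = 40662.71630/0.107 = 380025.38600
P_0 = D_1/(1+r)^1 + D_2/(1+r)^2 + TV/(1+r)^2
    = 31254.13732 + 30621.35109 + 294480.09602 = 356355.58444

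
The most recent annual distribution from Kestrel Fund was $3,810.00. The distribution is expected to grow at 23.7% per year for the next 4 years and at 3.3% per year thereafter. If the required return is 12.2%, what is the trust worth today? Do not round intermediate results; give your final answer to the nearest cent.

D_1 = 4712.97000
D_2 = 5829.94389
D_3 = 7211.64059
D_4 = 8920.79941
Terminal value at year 4: TV = D_4×(1+g_2)/(r−g_2) = 9215.18579/0.089 = 103541.41340
P_0 = D_1/(1+r)^1 + D_2/(1+r)^2 + D_3/(1+r)^3 + D_4/(1+r)^4 + TV/(1+r)^4
    = 4200.50802 + 4631.04137 + 5105.70248 + 5629.01423 + 65334.51347 = 84900.77958

$84900.78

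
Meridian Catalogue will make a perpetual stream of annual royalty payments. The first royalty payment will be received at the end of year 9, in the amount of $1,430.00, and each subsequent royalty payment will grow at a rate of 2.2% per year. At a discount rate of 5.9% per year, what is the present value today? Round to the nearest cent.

$24432.43

Value at end of year 8: C₁ / (r − g) = $1,430.00 / (0.059 − 0.022) = $38,648.6486
Discount to today: PV = $38,648.6486 / (1 + 0.059)^8 = $38,648.6486 / 1.581859 = $24,432.43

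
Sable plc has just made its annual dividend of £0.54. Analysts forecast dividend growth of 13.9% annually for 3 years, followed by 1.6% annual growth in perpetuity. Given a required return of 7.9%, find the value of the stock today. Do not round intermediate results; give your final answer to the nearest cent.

D_1 = 0.61506
D_2 = 0.70055
D_3 = 0.79793
Terminal value at year 3: TV = D_3×(1+g_2)/(r−g_2) = 0.81070/0.063 = 12.86821
P_0 = D_1/(1+r)^1 + D_2/(1+r)^2 + D_3/(1+r)^3 + TV/(1+r)^3
    = 0.57003 + 0.60173 + 0.63519 + 10.24363 = 12.05057

£12.05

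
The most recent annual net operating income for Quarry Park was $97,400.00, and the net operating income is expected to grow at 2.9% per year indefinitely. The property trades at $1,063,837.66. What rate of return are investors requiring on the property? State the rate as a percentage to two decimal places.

D₁ = $97,400.00 × 1.029 = $100,224.6000
P = D₁/(r − g) ⇒ r = D₁/P + g = $100,224.6000/$1,063,837.66 + 0.029 = 0.094210 + 0.029 = 0.123210

12.32%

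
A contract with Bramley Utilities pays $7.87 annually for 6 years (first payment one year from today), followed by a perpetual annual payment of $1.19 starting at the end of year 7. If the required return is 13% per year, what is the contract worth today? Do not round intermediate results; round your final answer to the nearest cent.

PV of 6-year annuity: $7.87 × [1 − (1+0.13)^−6] / 0.13 = 31.46072
Perpetuity value at year 6: $1.19 / 0.13 = 9.15385
PV of perpetuity: 9.15385 / (1+0.13)^6 = 4.39676
Total PV = 31.46072 + 4.39676 = 35.85748

$35.86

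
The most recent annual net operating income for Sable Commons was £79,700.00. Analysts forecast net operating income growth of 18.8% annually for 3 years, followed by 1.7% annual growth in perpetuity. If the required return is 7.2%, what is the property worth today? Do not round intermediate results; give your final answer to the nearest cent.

£2300451.33

D_1 = 94683.60000
D_2 = 112484.11680
D_3 = 133631.13076
Terminal value at year 3: TV = D_3×(1+g_2)/(r−g_2) = 135902.85998/0.055 = 2470961.09057
P_0 = D_1/(1+r)^1 + D_2/(1+r)^2 + D_3/(1+r)^3 + TV/(1+r)^3
    = 88324.25373 + 97881.72895 + 108473.40857 + 2005771.93671 = 2300451.32797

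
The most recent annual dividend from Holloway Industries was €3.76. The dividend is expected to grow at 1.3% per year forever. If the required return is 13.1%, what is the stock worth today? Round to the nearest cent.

€32.28

D₁ = D₀ × (1 + g) = €3.76 × 1.013 = €3.8089
Growing perpetuity: P = D₁ / (r − g) = €3.8089 / (0.131 − 0.013) = €32.28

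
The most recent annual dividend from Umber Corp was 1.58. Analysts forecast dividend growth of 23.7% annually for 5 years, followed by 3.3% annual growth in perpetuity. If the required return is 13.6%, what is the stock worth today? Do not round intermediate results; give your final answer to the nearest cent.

34.53

D_1 = 1.95446
D_2 = 2.41767
D_3 = 2.99065
D_4 = 3.69944
D_5 = 4.57621
Terminal value at year 5: TV = D_5×(1+g_2)/(r−g_2) = 4.72722/0.103 = 45.89535
P_0 = D_1/(1+r)^1 + D_2/(1+r)^2 + D_3/(1+r)^3 + D_4/(1+r)^4 + D_5/(1+r)^5 + TV/(1+r)^5
    = 1.72048 + 1.87344 + 2.04000 + 2.22138 + 2.41888 + 24.25923 = 34.53341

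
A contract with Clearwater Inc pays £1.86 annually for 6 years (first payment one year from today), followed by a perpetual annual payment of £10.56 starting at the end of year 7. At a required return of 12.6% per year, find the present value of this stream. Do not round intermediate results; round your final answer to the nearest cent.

£48.64

PV of 6-year annuity: £1.86 × [1 − (1+0.126)^−6] / 0.126 = 7.51901
Perpetuity value at year 6: £10.56 / 0.126 = 83.80952
PV of perpetuity: 83.80952 / (1+0.126)^6 = 41.12094
Total PV = 7.51901 + 41.12094 = 48.63995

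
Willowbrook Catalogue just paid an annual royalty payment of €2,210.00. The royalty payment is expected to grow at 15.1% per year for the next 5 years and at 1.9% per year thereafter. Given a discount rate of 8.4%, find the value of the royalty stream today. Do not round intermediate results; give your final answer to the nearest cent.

€60036.76

D_1 = 2543.71000
D_2 = 2927.81021
D_3 = 3369.90955
D_4 = 3878.76589
D_5 = 4464.45954
Terminal value at year 5: TV = D_5×(1+g_2)/(r−g_2) = 4549.28428/0.065 = 69988.98885
P_0 = D_1/(1+r)^1 + D_2/(1+r)^2 + D_3/(1+r)^3 + D_4/(1+r)^4 + D_5/(1+r)^5 + TV/(1+r)^5
    = 2346.59594 + 2491.63462 + 2645.63787 + 2809.15976 + 2982.78864 + 46760.94811 = 60036.76494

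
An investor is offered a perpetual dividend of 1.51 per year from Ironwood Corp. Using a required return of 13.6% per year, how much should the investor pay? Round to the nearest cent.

11.10

Level perpetuity: PV = C / r = 1.51 / 0.136 = 11.10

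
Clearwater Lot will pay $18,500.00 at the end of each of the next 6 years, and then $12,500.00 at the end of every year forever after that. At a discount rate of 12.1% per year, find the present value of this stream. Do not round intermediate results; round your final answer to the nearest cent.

PV of 6-year annuity: $18,500.00 × [1 − (1+0.121)^−6] / 0.121 = 75846.10318
Perpetuity value at year 6: $12,500.00 / 0.121 = 103305.78512
PV of perpetuity: 103305.78512 / (1+0.121)^6 = 52058.41811
Total PV = 75846.10318 + 52058.41811 = 127904.52129

$127904.52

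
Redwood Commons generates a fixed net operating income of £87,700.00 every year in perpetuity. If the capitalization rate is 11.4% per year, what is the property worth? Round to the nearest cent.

Level perpetuity: PV = C / r = £87,700.00 / 0.114 = £769,298.25

£769298.25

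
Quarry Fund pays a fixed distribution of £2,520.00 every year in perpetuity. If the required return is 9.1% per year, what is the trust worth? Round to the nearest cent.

£27692.31

Level perpetuity: PV = C / r = £2,520.00 / 0.091 = £27,692.31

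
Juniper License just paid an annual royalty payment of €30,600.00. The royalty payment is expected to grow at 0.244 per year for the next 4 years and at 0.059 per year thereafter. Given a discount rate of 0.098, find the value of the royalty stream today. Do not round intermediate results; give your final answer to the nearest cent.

D_1 = 38066.40000
D_2 = 47354.60160
D_3 = 58909.12439
D_4 = 73282.95074
Terminal value at year 4: TV = D_4×(1+g_2)/(r−g_2) = 77606.64484/0.039 = 1989913.97014
P_0 = D_1/(1+r)^1 + D_2/(1+r)^2 + D_3/(1+r)^3 + D_4/(1+r)^4 + TV/(1+r)^4
    = 34668.85246 + 39278.73630 + 44501.59195 + 50418.92567 + 1369067.75083 = 1537935.85721

€1537935.86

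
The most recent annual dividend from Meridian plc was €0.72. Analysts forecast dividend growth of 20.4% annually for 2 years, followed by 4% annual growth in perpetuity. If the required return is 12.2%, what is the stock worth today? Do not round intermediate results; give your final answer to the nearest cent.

D_1 = 0.86688
D_2 = 1.04372
Terminal value at year 2: TV = D_2×(1+g_2)/(r−g_2) = 1.08547/0.082 = 13.23747
P_0 = D_1/(1+r)^1 + D_2/(1+r)^2 + TV/(1+r)^2
    = 0.77262 + 0.82909 + 10.51524 = 12.11695

€12.12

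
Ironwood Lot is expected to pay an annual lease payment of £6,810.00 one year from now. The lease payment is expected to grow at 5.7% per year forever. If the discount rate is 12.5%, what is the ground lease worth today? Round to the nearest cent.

£100147.06

Growing perpetuity: P = D₁ / (r − g) = £6,810.0000 / (0.125 − 0.057) = £100,147.06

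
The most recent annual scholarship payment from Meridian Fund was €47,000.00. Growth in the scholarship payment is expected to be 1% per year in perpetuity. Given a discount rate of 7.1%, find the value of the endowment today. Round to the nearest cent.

D₁ = D₀ × (1 + g) = €47,000.00 × 1.01 = €47,470.0000
Growing perpetuity: P = D₁ / (r − g) = €47,470.0000 / (0.071 − 0.01) = €778,196.72

€778196.72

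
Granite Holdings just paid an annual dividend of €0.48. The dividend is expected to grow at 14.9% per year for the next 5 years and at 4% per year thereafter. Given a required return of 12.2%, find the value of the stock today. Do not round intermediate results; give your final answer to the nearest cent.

€9.44

D_1 = 0.55152
D_2 = 0.63370
D_3 = 0.72812
D_4 = 0.83661
D_5 = 0.96126
Terminal value at year 5: TV = D_5×(1+g_2)/(r−g_2) = 0.99971/0.082 = 12.19160
P_0 = D_1/(1+r)^1 + D_2/(1+r)^2 + D_3/(1+r)^3 + D_4/(1+r)^4 + D_5/(1+r)^5 + TV/(1+r)^5
    = 0.49155 + 0.50338 + 0.51549 + 0.52790 + 0.54060 + 6.85641 = 9.43533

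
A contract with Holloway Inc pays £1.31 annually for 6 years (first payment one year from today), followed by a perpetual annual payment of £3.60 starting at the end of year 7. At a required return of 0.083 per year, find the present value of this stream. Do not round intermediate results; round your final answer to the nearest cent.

PV of 6-year annuity: £1.31 × [1 − (1+0.083)^−6] / 0.083 = 6.00125
Perpetuity value at year 6: £3.60 / 0.083 = 43.37349
PV of perpetuity: 43.37349 / (1+0.083)^6 = 26.88151
Total PV = 6.00125 + 26.88151 = 32.88276

£32.88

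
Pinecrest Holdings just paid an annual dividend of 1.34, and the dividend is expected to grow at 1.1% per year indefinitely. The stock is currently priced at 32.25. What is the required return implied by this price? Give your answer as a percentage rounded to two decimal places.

5.30%

D₁ = 1.34 × 1.011 = 1.3547
P = D₁/(r − g) ⇒ r = D₁/P + g = 1.3547/32.25 + 0.011 = 0.042007 + 0.011 = 0.053007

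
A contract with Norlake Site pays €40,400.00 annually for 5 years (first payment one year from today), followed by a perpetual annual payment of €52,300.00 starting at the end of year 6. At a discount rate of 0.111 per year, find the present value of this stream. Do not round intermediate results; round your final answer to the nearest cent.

PV of 5-year annuity: €40,400.00 × [1 − (1+0.111)^−5] / 0.111 = 148939.39210
Perpetuity value at year 5: €52,300.00 / 0.111 = 471171.17117
PV of perpetuity: 471171.17117 / (1+0.111)^5 = 278361.01754
Total PV = 148939.39210 + 278361.01754 = 427300.40964

€427300.41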